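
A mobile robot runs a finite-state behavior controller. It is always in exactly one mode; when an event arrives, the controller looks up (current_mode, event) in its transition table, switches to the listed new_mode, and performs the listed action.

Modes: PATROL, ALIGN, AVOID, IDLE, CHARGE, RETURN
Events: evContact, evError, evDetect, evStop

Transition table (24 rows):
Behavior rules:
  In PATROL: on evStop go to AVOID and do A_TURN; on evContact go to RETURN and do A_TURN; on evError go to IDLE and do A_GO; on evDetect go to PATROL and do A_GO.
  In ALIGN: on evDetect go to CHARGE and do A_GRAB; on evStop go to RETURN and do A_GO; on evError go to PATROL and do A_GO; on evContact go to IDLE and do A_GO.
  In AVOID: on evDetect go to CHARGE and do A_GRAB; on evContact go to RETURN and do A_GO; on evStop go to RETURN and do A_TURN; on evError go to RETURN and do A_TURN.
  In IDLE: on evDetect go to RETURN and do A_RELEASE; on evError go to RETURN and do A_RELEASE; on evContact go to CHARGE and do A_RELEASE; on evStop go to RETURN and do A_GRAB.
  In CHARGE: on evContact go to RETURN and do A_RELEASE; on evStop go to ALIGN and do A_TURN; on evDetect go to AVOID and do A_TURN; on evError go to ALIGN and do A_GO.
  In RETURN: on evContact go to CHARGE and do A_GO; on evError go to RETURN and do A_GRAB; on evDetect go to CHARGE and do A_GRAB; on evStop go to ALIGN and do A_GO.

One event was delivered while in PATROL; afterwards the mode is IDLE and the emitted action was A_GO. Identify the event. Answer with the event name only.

try evContact: (PATROL, evContact) → (RETURN, A_TURN)
try evError: (PATROL, evError) → (IDLE, A_GO)  ← matches
try evDetect: (PATROL, evDetect) → (PATROL, A_GO)
try evStop: (PATROL, evStop) → (AVOID, A_TURN)

evError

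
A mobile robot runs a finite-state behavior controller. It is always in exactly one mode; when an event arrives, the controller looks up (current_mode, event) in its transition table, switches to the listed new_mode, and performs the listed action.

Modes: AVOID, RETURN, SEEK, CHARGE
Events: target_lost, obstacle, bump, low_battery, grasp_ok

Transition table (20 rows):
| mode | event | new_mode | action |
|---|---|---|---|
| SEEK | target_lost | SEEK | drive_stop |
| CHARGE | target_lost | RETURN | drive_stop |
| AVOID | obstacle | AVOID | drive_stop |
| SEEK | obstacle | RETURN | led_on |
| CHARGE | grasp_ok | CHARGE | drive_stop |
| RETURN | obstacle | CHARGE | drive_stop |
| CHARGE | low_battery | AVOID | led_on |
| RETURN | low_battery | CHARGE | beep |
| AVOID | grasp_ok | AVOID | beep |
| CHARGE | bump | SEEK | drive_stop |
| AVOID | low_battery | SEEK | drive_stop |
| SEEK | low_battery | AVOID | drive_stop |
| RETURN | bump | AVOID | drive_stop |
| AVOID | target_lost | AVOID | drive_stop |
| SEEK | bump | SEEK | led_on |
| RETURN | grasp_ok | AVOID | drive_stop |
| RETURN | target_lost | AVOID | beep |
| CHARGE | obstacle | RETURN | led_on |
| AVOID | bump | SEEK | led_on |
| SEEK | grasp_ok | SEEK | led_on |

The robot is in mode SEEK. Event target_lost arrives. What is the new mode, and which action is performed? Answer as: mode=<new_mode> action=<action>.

mode=SEEK action=drive_stop

current mode = SEEK; filter table to that mode:
  (SEEK, target_lost) → (SEEK, drive_stop)  ← event matches
  (SEEK, obstacle) → (RETURN, led_on)
  (SEEK, low_battery) → (AVOID, drive_stop)
  (SEEK, bump) → (SEEK, led_on)
  (SEEK, grasp_ok) → (SEEK, led_on)
event = target_lost selects (SEEK, drive_stop)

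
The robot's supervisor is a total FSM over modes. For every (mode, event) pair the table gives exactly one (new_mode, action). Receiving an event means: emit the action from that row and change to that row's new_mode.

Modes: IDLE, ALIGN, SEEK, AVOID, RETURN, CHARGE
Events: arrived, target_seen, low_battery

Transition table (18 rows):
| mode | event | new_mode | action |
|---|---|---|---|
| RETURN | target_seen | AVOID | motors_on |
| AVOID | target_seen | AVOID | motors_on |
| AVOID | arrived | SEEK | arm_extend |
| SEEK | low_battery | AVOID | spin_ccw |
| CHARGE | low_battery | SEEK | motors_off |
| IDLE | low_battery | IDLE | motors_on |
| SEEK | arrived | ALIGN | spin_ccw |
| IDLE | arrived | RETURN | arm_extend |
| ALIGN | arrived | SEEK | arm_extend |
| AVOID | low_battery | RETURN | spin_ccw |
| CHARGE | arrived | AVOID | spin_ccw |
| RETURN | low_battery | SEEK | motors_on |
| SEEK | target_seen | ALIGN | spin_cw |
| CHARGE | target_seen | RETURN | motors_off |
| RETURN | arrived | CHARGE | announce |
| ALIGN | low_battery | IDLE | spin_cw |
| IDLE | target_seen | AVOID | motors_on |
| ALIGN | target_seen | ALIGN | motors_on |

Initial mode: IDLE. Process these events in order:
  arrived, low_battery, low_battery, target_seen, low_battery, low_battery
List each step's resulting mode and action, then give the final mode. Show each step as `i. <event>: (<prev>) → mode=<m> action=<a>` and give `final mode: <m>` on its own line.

final mode: SEEK

1. arrived: (IDLE) → mode=RETURN action=arm_extend
2. low_battery: (RETURN) → mode=SEEK action=motors_on
3. low_battery: (SEEK) → mode=AVOID action=spin_ccw
4. target_seen: (AVOID) → mode=AVOID action=motors_on
5. low_battery: (AVOID) → mode=RETURN action=spin_ccw
6. low_battery: (RETURN) → mode=SEEK action=motors_on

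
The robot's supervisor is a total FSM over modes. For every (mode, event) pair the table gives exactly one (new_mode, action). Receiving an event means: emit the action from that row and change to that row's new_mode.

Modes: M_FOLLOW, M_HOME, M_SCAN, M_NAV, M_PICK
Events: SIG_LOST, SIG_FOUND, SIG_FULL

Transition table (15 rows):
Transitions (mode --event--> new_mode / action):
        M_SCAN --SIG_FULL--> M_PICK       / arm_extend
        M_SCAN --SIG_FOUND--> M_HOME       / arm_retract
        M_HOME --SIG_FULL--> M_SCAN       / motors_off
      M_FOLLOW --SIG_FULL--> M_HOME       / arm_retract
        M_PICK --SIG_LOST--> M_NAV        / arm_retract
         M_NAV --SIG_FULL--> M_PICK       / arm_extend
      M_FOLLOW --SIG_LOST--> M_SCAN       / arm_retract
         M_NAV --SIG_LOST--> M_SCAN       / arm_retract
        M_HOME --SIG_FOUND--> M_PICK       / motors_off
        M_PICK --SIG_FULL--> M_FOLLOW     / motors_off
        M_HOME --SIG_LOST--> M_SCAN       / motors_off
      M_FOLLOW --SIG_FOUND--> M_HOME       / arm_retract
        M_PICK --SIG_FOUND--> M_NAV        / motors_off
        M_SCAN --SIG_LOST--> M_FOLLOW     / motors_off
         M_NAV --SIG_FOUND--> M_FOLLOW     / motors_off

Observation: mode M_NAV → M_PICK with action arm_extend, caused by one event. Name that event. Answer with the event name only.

try SIG_LOST: (M_NAV, SIG_LOST) → (M_SCAN, arm_retract)
try SIG_FOUND: (M_NAV, SIG_FOUND) → (M_FOLLOW, motors_off)
try SIG_FULL: (M_NAV, SIG_FULL) → (M_PICK, arm_extend)  ← matches

SIG_FULL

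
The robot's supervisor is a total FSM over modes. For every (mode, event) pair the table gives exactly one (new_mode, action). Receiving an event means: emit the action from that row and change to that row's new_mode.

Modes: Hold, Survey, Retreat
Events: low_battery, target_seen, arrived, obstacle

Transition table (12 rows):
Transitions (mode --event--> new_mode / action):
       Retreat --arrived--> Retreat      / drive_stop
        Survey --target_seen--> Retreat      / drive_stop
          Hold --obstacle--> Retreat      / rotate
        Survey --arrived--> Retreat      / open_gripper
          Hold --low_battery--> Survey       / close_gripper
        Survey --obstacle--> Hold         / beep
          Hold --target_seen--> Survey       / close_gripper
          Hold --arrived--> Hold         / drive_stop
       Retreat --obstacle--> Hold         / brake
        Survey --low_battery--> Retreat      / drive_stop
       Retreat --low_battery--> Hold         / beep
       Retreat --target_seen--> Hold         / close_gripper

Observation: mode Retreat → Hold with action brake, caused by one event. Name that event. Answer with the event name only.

obstacle

try low_battery: (Retreat, low_battery) → (Hold, beep)
try target_seen: (Retreat, target_seen) → (Hold, close_gripper)
try arrived: (Retreat, arrived) → (Retreat, drive_stop)
try obstacle: (Retreat, obstacle) → (Hold, brake)  ← matches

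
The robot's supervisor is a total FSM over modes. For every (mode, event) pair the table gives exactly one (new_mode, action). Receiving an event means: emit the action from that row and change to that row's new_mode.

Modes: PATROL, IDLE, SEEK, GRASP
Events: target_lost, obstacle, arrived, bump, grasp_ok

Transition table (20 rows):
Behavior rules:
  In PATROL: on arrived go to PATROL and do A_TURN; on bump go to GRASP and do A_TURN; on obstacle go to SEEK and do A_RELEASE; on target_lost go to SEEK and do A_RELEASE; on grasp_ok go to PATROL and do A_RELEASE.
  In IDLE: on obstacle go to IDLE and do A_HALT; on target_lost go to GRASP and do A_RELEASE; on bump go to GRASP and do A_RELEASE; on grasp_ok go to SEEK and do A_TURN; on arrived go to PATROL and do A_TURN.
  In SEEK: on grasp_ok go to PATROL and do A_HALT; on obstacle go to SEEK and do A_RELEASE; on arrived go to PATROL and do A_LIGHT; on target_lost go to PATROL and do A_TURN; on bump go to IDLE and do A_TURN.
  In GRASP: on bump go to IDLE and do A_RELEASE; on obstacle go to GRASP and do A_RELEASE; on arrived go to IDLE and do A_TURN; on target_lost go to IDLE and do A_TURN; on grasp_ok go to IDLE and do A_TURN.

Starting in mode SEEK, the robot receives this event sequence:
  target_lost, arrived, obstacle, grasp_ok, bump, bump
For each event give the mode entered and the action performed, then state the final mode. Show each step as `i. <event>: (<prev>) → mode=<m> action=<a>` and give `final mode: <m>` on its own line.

final mode: IDLE

1. target_lost: (SEEK) → mode=PATROL action=A_TURN
2. arrived: (PATROL) → mode=PATROL action=A_TURN
3. obstacle: (PATROL) → mode=SEEK action=A_RELEASE
4. grasp_ok: (SEEK) → mode=PATROL action=A_HALT
5. bump: (PATROL) → mode=GRASP action=A_TURN
6. bump: (GRASP) → mode=IDLE action=A_RELEASE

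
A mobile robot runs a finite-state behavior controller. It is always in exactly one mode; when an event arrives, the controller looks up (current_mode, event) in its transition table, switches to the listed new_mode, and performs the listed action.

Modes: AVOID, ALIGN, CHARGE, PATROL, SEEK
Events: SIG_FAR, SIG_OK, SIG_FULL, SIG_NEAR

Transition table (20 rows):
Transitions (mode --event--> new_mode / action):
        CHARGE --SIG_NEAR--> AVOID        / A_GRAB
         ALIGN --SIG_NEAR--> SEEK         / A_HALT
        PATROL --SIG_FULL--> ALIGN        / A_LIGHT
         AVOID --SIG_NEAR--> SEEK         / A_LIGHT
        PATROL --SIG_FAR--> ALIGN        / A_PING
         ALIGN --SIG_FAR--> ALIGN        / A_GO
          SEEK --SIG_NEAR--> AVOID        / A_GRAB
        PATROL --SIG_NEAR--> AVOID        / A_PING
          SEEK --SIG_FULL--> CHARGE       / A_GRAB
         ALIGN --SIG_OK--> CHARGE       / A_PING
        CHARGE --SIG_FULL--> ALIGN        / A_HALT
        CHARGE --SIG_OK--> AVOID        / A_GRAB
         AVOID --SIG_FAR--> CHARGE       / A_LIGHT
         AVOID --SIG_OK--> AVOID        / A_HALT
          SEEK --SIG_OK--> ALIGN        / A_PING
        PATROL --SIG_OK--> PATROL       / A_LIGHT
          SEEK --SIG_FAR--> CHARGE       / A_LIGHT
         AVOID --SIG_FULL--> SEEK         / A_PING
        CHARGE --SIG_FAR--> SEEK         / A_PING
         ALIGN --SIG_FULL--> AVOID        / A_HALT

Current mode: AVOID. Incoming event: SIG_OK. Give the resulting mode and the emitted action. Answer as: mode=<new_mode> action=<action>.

mode=AVOID action=A_HALT

current mode = AVOID; filter table to that mode:
  (AVOID, SIG_NEAR) → (SEEK, A_LIGHT)
  (AVOID, SIG_FAR) → (CHARGE, A_LIGHT)
  (AVOID, SIG_OK) → (AVOID, A_HALT)  ← event matches
  (AVOID, SIG_FULL) → (SEEK, A_PING)
event = SIG_OK selects (AVOID, A_HALT)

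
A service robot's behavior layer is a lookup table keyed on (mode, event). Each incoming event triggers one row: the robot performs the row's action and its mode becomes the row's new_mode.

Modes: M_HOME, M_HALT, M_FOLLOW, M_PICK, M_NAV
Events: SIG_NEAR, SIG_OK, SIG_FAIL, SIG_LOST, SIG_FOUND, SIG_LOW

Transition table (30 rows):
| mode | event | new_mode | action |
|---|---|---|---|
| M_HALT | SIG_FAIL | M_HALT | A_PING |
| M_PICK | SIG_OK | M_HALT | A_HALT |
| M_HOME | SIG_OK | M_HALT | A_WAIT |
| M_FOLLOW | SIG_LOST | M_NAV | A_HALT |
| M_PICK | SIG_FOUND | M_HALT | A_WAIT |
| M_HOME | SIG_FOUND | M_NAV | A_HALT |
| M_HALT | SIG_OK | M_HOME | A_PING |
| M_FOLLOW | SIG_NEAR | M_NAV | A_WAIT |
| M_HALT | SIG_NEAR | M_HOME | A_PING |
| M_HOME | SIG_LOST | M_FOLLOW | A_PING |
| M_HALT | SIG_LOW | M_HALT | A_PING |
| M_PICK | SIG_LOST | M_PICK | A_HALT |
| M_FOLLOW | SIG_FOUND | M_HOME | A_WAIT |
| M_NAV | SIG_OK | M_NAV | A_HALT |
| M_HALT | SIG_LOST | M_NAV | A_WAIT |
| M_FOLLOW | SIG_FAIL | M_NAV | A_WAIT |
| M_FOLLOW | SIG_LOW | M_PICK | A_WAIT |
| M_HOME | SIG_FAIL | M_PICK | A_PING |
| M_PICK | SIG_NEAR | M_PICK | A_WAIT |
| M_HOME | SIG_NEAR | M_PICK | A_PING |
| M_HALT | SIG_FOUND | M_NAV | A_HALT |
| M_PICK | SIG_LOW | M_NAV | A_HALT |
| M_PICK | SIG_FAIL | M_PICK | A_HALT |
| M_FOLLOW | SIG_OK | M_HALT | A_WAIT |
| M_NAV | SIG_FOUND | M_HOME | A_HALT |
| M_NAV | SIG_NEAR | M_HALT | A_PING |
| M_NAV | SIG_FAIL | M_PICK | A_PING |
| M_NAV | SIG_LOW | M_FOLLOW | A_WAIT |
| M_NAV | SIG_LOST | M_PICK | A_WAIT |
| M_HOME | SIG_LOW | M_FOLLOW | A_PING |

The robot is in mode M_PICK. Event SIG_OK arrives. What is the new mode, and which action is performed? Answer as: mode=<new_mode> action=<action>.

current mode = M_PICK; filter table to that mode:
  (M_PICK, SIG_OK) → (M_HALT, A_HALT)  ← event matches
  (M_PICK, SIG_FOUND) → (M_HALT, A_WAIT)
  (M_PICK, SIG_LOST) → (M_PICK, A_HALT)
  (M_PICK, SIG_NEAR) → (M_PICK, A_WAIT)
  (M_PICK, SIG_LOW) → (M_NAV, A_HALT)
  (M_PICK, SIG_FAIL) → (M_PICK, A_HALT)
event = SIG_OK selects (M_HALT, A_HALT)

mode=M_HALT action=A_HALT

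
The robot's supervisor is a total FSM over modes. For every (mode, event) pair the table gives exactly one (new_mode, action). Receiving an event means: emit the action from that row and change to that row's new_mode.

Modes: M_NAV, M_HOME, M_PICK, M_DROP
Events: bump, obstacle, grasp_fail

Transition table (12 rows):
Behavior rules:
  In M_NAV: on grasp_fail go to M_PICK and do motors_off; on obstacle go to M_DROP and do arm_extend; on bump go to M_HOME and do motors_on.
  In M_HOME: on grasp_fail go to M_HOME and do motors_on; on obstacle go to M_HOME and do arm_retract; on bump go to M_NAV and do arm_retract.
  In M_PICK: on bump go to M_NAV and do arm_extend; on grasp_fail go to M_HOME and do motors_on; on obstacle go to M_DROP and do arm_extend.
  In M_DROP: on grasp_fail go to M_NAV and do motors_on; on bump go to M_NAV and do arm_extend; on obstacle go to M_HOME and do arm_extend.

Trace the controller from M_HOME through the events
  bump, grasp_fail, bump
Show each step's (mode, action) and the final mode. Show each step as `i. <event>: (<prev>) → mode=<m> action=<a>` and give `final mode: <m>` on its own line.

final mode: M_NAV

1. bump: (M_HOME) → mode=M_NAV action=arm_retract
2. grasp_fail: (M_NAV) → mode=M_PICK action=motors_off
3. bump: (M_PICK) → mode=M_NAV action=arm_extend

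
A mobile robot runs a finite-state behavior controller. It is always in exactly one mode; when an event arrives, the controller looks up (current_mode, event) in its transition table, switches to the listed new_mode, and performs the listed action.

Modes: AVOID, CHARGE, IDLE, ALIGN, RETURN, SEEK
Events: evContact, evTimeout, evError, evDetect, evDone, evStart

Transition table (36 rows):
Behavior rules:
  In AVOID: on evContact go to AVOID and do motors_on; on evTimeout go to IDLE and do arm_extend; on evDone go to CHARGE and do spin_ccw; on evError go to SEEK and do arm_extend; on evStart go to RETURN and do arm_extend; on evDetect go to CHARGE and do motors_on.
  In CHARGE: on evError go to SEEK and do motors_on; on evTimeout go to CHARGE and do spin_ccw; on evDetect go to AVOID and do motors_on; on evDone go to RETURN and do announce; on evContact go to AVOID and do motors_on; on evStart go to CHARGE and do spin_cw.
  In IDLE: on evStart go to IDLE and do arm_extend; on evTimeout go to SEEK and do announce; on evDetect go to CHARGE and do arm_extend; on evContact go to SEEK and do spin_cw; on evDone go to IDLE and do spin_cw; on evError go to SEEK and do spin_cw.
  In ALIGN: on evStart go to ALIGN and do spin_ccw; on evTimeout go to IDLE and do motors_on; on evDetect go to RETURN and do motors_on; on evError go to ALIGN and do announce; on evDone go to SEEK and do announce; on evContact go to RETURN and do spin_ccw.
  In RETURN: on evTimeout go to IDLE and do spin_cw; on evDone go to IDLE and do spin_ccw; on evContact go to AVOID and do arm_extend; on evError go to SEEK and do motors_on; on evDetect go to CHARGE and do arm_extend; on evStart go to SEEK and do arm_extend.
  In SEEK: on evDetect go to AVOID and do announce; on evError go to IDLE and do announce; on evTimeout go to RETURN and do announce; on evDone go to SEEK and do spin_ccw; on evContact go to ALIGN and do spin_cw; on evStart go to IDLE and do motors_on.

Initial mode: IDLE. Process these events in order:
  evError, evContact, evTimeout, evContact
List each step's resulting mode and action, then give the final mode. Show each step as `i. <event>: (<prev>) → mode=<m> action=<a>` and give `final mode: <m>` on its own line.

1. evError: (IDLE) → mode=SEEK action=spin_cw
2. evContact: (SEEK) → mode=ALIGN action=spin_cw
3. evTimeout: (ALIGN) → mode=IDLE action=motors_on
4. evContact: (IDLE) → mode=SEEK action=spin_cw

final mode: SEEK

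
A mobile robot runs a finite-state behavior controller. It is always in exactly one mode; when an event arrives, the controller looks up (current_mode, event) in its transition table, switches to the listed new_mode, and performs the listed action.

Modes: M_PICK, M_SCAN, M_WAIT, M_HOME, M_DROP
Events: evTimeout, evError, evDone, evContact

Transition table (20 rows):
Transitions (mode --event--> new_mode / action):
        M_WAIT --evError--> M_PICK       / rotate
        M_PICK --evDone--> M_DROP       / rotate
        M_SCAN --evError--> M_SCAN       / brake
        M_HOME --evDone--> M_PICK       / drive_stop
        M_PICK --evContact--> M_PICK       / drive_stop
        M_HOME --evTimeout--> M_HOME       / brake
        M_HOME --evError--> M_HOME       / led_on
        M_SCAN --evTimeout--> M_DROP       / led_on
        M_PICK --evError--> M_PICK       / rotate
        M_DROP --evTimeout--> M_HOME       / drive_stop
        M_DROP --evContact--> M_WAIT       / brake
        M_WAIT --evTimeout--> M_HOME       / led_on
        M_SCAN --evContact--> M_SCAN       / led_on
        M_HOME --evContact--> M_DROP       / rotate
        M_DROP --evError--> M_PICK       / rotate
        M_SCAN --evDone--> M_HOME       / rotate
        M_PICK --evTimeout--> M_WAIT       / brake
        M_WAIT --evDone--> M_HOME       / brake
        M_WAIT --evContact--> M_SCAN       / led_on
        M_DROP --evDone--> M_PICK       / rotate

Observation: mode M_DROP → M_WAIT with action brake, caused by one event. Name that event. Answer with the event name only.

try evTimeout: (M_DROP, evTimeout) → (M_HOME, drive_stop)
try evError: (M_DROP, evError) → (M_PICK, rotate)
try evDone: (M_DROP, evDone) → (M_PICK, rotate)
try evContact: (M_DROP, evContact) → (M_WAIT, brake)  ← matches

evContact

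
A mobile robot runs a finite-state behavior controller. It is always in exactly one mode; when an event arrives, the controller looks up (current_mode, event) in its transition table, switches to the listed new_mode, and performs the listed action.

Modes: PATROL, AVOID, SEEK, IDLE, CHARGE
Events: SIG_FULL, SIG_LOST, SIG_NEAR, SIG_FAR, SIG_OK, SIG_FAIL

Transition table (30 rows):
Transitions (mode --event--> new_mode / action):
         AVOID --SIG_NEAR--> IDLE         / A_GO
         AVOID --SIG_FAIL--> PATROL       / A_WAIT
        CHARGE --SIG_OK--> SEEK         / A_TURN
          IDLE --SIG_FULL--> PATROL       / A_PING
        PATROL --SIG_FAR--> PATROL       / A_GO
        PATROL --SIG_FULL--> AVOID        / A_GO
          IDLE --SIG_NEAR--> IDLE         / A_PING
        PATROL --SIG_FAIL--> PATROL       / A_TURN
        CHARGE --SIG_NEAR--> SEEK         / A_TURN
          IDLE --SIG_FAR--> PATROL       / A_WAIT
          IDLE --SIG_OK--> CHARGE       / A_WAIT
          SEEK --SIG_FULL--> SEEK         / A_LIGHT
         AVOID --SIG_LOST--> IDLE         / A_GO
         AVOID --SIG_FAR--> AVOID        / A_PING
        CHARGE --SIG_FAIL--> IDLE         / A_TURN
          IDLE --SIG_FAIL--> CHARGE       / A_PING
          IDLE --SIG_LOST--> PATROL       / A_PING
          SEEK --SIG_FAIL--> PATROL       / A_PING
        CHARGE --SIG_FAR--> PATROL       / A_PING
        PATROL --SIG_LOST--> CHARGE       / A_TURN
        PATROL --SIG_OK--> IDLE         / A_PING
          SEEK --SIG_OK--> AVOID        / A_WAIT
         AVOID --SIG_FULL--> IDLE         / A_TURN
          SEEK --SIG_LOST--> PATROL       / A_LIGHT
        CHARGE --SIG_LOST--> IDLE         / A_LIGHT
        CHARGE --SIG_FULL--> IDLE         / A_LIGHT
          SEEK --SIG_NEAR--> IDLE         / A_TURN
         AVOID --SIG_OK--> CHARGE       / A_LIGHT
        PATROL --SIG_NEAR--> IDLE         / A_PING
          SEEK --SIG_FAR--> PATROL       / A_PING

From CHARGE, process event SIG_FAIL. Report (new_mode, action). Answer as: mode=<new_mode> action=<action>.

mode=IDLE action=A_TURN

current mode = CHARGE; filter table to that mode:
  (CHARGE, SIG_OK) → (SEEK, A_TURN)
  (CHARGE, SIG_NEAR) → (SEEK, A_TURN)
  (CHARGE, SIG_FAIL) → (IDLE, A_TURN)  ← event matches
  (CHARGE, SIG_FAR) → (PATROL, A_PING)
  (CHARGE, SIG_LOST) → (IDLE, A_LIGHT)
  (CHARGE, SIG_FULL) → (IDLE, A_LIGHT)
event = SIG_FAIL selects (IDLE, A_TURN)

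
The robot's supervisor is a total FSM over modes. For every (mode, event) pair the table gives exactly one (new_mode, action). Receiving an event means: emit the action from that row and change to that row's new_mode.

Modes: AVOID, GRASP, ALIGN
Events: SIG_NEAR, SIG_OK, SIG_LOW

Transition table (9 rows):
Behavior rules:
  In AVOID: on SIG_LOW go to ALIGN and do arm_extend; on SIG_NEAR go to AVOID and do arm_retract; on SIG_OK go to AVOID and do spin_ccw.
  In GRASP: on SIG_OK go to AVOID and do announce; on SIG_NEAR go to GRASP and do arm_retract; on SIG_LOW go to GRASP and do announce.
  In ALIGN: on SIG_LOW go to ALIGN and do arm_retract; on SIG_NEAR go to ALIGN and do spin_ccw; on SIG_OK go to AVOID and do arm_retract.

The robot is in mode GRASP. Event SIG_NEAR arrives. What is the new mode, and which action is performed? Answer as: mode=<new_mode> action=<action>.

current mode = GRASP; filter table to that mode:
  (GRASP, SIG_OK) → (AVOID, announce)
  (GRASP, SIG_NEAR) → (GRASP, arm_retract)  ← event matches
  (GRASP, SIG_LOW) → (GRASP, announce)
event = SIG_NEAR selects (GRASP, arm_retract)

mode=GRASP action=arm_retract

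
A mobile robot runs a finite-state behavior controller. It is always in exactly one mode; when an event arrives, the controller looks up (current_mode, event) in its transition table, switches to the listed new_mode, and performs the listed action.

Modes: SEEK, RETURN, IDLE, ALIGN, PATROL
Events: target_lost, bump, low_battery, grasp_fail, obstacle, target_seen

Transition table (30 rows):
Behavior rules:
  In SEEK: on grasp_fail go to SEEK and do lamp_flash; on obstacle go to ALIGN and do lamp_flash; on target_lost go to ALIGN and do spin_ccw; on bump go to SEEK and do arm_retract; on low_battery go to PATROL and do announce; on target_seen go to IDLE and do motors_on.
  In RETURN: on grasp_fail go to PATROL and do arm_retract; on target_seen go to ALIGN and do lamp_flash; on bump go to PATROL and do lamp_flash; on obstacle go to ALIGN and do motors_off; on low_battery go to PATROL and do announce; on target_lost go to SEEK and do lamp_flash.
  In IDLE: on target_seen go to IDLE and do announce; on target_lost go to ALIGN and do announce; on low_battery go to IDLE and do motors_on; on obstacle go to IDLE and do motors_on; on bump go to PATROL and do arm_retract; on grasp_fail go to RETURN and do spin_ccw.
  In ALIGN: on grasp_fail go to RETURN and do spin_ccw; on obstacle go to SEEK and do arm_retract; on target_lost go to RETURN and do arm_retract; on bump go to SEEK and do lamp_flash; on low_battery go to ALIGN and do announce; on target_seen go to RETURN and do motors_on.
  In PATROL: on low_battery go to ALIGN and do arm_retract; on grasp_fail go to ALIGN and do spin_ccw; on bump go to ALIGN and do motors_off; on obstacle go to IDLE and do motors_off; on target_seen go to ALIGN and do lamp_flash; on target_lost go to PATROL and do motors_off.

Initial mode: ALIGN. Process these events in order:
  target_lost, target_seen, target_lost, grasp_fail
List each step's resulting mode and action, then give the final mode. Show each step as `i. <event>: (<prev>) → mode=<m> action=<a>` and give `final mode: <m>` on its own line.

1. target_lost: (ALIGN) → mode=RETURN action=arm_retract
2. target_seen: (RETURN) → mode=ALIGN action=lamp_flash
3. target_lost: (ALIGN) → mode=RETURN action=arm_retract
4. grasp_fail: (RETURN) → mode=PATROL action=arm_retract

final mode: PATROL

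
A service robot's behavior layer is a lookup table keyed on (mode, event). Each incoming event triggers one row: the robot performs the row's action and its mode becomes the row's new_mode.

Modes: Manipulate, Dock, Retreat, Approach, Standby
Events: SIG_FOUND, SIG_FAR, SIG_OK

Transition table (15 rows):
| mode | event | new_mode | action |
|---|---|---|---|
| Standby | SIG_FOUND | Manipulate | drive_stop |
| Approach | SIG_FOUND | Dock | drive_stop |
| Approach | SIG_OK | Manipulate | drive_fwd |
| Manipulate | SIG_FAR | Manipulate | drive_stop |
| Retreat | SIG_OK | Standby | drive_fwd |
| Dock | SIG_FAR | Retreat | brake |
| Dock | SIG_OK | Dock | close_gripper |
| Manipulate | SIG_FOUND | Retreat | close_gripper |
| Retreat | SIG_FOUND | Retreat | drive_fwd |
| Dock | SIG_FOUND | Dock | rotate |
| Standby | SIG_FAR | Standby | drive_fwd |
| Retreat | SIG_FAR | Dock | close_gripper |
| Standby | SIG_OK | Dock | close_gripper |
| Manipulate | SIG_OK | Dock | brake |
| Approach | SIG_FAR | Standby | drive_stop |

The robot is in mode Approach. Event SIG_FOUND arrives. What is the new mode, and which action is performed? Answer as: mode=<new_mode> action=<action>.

current mode = Approach; filter table to that mode:
  (Approach, SIG_FOUND) → (Dock, drive_stop)  ← event matches
  (Approach, SIG_OK) → (Manipulate, drive_fwd)
  (Approach, SIG_FAR) → (Standby, drive_stop)
event = SIG_FOUND selects (Dock, drive_stop)

mode=Dock action=drive_stop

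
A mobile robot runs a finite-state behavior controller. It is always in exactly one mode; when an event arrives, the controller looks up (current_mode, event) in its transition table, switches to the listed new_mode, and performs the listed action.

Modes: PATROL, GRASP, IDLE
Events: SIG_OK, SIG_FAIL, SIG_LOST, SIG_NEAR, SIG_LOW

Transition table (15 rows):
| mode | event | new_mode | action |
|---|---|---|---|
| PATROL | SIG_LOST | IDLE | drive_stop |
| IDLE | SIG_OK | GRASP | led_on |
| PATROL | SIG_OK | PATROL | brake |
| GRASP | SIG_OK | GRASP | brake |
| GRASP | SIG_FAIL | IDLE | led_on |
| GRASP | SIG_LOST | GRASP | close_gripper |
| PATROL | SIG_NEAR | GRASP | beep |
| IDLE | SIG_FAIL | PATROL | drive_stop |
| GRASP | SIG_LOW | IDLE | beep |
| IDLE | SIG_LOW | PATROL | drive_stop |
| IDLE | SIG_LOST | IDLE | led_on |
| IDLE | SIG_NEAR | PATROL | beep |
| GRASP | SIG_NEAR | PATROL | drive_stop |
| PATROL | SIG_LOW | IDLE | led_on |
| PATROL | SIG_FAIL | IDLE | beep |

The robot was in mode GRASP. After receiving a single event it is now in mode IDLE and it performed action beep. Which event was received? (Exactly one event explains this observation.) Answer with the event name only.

try SIG_OK: (GRASP, SIG_OK) → (GRASP, brake)
try SIG_FAIL: (GRASP, SIG_FAIL) → (IDLE, led_on)
try SIG_LOST: (GRASP, SIG_LOST) → (GRASP, close_gripper)
try SIG_NEAR: (GRASP, SIG_NEAR) → (PATROL, drive_stop)
try SIG_LOW: (GRASP, SIG_LOW) → (IDLE, beep)  ← matches

SIG_LOW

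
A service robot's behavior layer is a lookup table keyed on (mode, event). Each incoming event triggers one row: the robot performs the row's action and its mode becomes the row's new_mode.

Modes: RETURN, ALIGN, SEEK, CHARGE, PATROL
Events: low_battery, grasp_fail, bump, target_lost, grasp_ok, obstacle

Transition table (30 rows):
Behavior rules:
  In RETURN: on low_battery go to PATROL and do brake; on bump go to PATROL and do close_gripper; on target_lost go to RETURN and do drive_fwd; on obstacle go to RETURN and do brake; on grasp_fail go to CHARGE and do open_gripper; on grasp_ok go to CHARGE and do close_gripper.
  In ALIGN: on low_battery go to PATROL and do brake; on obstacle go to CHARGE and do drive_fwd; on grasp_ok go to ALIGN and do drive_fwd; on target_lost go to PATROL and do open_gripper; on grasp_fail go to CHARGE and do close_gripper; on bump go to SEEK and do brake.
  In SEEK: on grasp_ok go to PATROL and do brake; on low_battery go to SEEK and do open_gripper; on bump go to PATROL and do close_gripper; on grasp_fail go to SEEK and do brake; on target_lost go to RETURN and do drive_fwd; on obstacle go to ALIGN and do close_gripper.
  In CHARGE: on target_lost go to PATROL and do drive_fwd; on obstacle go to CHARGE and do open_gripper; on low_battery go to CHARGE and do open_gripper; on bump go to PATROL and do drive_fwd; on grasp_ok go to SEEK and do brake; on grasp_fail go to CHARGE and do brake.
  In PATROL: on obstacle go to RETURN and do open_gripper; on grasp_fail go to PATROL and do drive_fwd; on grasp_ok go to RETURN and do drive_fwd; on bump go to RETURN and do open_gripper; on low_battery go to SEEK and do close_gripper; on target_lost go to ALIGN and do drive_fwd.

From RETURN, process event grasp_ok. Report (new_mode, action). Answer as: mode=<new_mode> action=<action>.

current mode = RETURN; filter table to that mode:
  (RETURN, low_battery) → (PATROL, brake)
  (RETURN, bump) → (PATROL, close_gripper)
  (RETURN, target_lost) → (RETURN, drive_fwd)
  (RETURN, obstacle) → (RETURN, brake)
  (RETURN, grasp_fail) → (CHARGE, open_gripper)
  (RETURN, grasp_ok) → (CHARGE, close_gripper)  ← event matches
event = grasp_ok selects (CHARGE, close_gripper)

mode=CHARGE action=close_gripper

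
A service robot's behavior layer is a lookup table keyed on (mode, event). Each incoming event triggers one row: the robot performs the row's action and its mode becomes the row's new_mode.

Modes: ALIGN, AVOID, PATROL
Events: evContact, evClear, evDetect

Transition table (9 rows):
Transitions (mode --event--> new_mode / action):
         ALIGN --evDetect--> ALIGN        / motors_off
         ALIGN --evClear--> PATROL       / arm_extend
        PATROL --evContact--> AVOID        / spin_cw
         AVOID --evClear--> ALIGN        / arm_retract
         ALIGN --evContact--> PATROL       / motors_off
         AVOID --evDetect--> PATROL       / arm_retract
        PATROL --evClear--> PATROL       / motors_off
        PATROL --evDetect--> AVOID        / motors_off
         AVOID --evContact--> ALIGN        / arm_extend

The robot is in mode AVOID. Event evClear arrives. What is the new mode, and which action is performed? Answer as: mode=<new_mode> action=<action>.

current mode = AVOID; filter table to that mode:
  (AVOID, evClear) → (ALIGN, arm_retract)  ← event matches
  (AVOID, evDetect) → (PATROL, arm_retract)
  (AVOID, evContact) → (ALIGN, arm_extend)
event = evClear selects (ALIGN, arm_retract)

mode=ALIGN action=arm_retract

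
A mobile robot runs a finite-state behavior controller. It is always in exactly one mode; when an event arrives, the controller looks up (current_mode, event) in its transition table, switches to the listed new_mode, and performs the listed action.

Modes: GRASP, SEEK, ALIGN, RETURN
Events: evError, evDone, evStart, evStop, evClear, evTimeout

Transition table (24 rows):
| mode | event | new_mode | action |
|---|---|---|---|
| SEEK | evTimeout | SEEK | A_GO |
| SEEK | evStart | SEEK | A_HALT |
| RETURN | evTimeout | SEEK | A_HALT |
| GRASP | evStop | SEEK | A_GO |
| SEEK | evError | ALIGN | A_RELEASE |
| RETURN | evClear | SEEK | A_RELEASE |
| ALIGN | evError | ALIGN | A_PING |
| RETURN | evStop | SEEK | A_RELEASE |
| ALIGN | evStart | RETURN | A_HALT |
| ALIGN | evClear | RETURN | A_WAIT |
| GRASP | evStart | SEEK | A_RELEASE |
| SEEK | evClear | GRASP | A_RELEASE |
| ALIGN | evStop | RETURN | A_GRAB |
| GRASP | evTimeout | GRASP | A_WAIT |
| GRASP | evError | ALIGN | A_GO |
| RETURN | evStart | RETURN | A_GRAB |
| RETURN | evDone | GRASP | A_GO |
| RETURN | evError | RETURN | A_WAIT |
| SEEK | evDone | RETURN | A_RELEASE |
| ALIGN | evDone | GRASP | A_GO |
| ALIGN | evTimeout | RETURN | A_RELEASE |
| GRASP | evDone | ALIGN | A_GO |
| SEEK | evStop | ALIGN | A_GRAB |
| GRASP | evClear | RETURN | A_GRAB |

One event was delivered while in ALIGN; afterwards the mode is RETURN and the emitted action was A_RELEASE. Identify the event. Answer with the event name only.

evTimeout

try evError: (ALIGN, evError) → (ALIGN, A_PING)
try evDone: (ALIGN, evDone) → (GRASP, A_GO)
try evStart: (ALIGN, evStart) → (RETURN, A_HALT)
try evStop: (ALIGN, evStop) → (RETURN, A_GRAB)
try evClear: (ALIGN, evClear) → (RETURN, A_WAIT)
try evTimeout: (ALIGN, evTimeout) → (RETURN, A_RELEASE)  ← matches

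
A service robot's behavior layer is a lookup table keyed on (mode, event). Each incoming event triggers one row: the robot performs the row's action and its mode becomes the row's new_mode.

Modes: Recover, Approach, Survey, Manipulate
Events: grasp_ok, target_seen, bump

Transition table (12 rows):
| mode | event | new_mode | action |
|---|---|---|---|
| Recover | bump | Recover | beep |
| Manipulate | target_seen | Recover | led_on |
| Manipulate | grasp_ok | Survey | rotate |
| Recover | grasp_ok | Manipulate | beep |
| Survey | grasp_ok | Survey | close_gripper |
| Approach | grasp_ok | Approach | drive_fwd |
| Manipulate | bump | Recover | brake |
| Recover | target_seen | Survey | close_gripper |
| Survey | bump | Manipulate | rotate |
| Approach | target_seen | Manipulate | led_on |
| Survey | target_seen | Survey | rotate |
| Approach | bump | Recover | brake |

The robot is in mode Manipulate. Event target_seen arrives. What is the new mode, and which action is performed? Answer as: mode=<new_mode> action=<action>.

mode=Recover action=led_on

current mode = Manipulate; filter table to that mode:
  (Manipulate, target_seen) → (Recover, led_on)  ← event matches
  (Manipulate, grasp_ok) → (Survey, rotate)
  (Manipulate, bump) → (Recover, brake)
event = target_seen selects (Recover, led_on)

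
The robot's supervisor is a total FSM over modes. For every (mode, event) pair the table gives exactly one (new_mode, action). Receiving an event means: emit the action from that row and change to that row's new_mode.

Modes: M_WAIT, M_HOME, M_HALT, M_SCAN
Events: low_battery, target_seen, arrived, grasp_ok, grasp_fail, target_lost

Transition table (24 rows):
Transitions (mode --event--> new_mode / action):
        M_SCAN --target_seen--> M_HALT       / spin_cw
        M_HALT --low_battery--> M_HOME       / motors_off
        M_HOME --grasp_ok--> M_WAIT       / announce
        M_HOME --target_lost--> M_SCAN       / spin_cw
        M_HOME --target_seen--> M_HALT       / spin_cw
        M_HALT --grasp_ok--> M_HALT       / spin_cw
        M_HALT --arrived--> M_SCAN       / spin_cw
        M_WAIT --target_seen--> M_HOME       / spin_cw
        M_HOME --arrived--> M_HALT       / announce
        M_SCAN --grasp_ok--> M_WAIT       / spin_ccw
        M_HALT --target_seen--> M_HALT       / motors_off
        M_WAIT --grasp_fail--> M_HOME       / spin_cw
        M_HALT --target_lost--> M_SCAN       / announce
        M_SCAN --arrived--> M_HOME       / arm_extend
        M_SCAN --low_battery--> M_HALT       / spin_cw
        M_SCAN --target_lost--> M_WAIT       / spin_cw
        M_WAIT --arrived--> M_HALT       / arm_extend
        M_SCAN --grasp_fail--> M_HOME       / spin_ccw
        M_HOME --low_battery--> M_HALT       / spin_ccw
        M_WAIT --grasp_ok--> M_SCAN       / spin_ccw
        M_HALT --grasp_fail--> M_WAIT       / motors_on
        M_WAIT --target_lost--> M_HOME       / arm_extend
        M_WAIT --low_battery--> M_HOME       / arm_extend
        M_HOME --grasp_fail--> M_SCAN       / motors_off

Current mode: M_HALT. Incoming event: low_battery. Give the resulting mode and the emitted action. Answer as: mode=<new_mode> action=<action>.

current mode = M_HALT; filter table to that mode:
  (M_HALT, low_battery) → (M_HOME, motors_off)  ← event matches
  (M_HALT, grasp_ok) → (M_HALT, spin_cw)
  (M_HALT, arrived) → (M_SCAN, spin_cw)
  (M_HALT, target_seen) → (M_HALT, motors_off)
  (M_HALT, target_lost) → (M_SCAN, announce)
  (M_HALT, grasp_fail) → (M_WAIT, motors_on)
event = low_battery selects (M_HOME, motors_off)

mode=M_HOME action=motors_off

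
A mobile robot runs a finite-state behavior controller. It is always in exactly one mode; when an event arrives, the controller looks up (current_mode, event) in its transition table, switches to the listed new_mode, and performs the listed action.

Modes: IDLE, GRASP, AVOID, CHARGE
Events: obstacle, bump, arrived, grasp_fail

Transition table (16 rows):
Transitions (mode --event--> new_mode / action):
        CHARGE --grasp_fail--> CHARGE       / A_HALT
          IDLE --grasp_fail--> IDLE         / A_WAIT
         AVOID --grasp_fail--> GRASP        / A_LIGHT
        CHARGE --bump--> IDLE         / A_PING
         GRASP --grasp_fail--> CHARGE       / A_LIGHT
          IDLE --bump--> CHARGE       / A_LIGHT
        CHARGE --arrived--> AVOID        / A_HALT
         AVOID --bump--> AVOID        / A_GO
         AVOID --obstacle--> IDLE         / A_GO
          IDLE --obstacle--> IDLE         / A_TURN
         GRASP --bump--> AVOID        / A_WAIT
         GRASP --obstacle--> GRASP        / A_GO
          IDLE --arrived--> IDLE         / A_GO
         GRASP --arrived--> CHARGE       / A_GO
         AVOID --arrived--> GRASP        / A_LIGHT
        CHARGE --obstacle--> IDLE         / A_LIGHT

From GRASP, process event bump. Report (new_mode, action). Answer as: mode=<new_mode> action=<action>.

current mode = GRASP; filter table to that mode:
  (GRASP, grasp_fail) → (CHARGE, A_LIGHT)
  (GRASP, bump) → (AVOID, A_WAIT)  ← event matches
  (GRASP, obstacle) → (GRASP, A_GO)
  (GRASP, arrived) → (CHARGE, A_GO)
event = bump selects (AVOID, A_WAIT)

mode=AVOID action=A_WAIT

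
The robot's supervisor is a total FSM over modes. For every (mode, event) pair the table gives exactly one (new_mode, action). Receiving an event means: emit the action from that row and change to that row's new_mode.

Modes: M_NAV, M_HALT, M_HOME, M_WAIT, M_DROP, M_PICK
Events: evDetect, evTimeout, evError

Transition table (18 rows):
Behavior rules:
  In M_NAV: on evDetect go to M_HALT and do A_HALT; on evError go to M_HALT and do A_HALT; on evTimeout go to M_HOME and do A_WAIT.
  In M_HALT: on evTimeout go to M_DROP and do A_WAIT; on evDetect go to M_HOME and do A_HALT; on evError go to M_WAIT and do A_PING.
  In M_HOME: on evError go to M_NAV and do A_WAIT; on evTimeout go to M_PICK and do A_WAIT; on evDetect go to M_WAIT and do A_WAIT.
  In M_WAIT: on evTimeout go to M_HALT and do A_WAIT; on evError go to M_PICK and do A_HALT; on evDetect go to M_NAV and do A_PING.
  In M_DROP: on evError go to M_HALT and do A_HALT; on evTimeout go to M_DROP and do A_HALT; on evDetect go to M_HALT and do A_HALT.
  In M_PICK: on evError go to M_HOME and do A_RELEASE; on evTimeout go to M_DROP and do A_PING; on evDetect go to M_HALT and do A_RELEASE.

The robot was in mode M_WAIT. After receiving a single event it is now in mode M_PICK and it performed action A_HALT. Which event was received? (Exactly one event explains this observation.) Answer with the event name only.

try evDetect: (M_WAIT, evDetect) → (M_NAV, A_PING)
try evTimeout: (M_WAIT, evTimeout) → (M_HALT, A_WAIT)
try evError: (M_WAIT, evError) → (M_PICK, A_HALT)  ← matches

evError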